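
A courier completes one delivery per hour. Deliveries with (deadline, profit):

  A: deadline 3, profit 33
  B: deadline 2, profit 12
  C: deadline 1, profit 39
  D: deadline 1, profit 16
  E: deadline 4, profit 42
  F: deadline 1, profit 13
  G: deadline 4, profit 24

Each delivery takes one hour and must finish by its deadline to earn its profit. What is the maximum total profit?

138

Sort by profit descending; place each in the latest free slot ≤ its deadline.
By profit: E(d4,42), C(d1,39), A(d3,33), G(d4,24), D(d1,16), F(d1,13), B(d2,12)
E→slot 4; C→slot 1; A→slot 3; G→slot 2; D skipped; F skipped; B skipped.
Profit = 39 + 24 + 33 + 42 = 138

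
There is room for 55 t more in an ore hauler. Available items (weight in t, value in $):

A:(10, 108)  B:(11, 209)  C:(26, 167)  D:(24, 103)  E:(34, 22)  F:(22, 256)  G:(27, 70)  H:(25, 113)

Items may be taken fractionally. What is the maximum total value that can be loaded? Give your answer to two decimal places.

650.08

Sort by value per unit weight and fill in that order.
Order: B (209/11=19.00) > F (256/22=11.64) > A (108/10=10.80) > C (167/26=6.42) > H (113/25=4.52) > D (103/24=4.29) > G (70/27=2.59) > E (22/34=0.65)
Fill: take B (11 @ 209) → take F (22 @ 256) → take A (10 @ 108) → take 12/26 of C → 77.08; 55/55 used.
Total value = 650.08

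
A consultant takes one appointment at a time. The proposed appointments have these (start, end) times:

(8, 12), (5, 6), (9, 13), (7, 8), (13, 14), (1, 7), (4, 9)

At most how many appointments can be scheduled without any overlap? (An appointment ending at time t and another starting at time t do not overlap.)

4

Greedy by earliest finish: after sorting by end time, pick each interval compatible with the last pick.
Sorted by end: (5,6)  (1,7)  (7,8)  (4,9)  (8,12)  (9,13)  (13,14)
take (5,6); take (7,8); take (8,12); skip (9,13); take (13,14).
Selected 4 appointments.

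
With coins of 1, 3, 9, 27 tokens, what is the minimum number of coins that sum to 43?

43 = 1×27 + 1×9 + 2×3 + 1×1
Total coins = 1 + 1 + 2 + 1 = 5

5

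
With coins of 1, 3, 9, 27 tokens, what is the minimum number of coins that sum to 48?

Greedy: take as many of the largest coin as possible, then repeat with the remainder.
48 = 1×27 + 2×9 + 1×3
Total coins = 1 + 2 + 1 = 4

4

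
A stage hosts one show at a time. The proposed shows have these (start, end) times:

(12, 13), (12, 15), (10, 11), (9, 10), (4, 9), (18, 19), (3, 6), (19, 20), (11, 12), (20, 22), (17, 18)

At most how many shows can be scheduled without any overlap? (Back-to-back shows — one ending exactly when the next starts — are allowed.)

By end time: (3,6), (4,9), (9,10), (10,11), (11,12), (12,13), (12,15), (17,18), (18,19), (19,20), (20,22).
Pick (3,6); next start ≥ 6 → (9,10); next start ≥ 10 → (10,11); next start ≥ 11 → (11,12); next start ≥ 12 → (12,13); next start ≥ 13 → (17,18); next start ≥ 18 → (18,19); next start ≥ 19 → (19,20); next start ≥ 20 → (20,22).
Selected 9 shows.

9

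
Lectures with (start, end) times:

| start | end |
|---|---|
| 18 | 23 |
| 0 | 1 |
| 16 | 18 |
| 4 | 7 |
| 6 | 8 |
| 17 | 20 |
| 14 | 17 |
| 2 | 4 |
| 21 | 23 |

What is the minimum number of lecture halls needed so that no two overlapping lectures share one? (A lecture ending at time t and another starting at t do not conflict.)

Count concurrent intervals with a sweep; the peak is the room count.
Events (time:±→running): 0:+→1 1:-→0 2:+→1 4:-→0 4:+→1 6:+→2 … peak 2.

2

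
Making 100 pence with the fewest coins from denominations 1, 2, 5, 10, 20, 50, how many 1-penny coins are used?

Use the largest denomination that fits, subtract, and repeat.
100 = 2×50
Count of 1: 0

0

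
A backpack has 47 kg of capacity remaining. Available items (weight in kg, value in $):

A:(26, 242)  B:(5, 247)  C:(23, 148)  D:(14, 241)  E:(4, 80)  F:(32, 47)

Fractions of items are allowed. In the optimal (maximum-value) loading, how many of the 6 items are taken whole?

Greedy by value/weight ratio, highest first.
Ratios (sorted): B 49.40, E 20.00, D 17.21, A 9.31, C 6.43, F 1.47
take B (5 @ 247); take E (4 @ 80); take D (14 @ 241); take 24/26 of A → 223.38. Capacity used 47/47.
3 item(s) taken whole; one partial (take 24/26 of A).

3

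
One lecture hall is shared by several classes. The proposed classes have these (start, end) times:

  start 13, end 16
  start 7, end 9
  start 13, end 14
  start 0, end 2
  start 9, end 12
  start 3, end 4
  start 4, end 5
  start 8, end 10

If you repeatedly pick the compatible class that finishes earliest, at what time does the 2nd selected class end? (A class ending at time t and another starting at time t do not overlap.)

By end time: (0,2), (3,4), (4,5), (7,9), (8,10), (9,12), (13,14), (13,16).
Pick (0,2); next start ≥ 2 → (3,4); next start ≥ 4 → (4,5); next start ≥ 5 → (7,9); next start ≥ 9 → (9,12); next start ≥ 12 → (13,14).
Selected: (0,2) (3,4) (4,5) (7,9) (9,12) (13,14)

4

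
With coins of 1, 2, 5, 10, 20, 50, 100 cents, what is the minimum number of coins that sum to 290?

5

Greedy: take as many of the largest coin as possible, then repeat with the remainder.
290 = 2×100 + 1×50 + 2×20
Total coins = 2 + 1 + 2 = 5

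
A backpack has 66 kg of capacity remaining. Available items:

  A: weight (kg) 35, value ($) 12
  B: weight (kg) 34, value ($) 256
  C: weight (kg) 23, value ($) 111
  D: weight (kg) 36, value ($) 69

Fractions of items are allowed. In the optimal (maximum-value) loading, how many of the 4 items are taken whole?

2

Ratios (sorted): B 7.53, C 4.83, D 1.92, A 0.34
take B (34 @ 256); take C (23 @ 111); take 9/36 of D → 17.25. Capacity used 66/66.
2 item(s) taken whole; one partial (take 9/36 of D).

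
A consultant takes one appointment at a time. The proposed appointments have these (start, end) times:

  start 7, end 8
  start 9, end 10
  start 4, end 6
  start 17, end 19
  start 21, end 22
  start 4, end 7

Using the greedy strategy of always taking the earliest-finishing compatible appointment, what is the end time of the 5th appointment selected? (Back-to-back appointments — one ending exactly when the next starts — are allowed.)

22

Order by finish time; keep every interval that doesn't clash with the previous kept one.
By end time: (4,6), (4,7), (7,8), (9,10), (17,19), (21,22).
Pick (4,6); next start ≥ 6 → (7,8); next start ≥ 8 → (9,10); next start ≥ 10 → (17,19); next start ≥ 19 → (21,22).
Selected: (4,6) (7,8) (9,10) (17,19) (21,22)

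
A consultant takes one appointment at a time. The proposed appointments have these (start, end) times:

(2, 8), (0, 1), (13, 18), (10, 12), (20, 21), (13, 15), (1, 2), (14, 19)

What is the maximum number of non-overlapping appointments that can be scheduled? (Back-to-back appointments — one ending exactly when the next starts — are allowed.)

Order by finish time; keep every interval that doesn't clash with the previous kept one.
Sorted by end: (0,1)  (1,2)  (2,8)  (10,12)  (13,15)  (13,18)  (14,19)  (20,21)
take (0,1); take (1,2); take (2,8); take (10,12); take (13,15); skip (13,18); take (20,21).
Selected 6 appointments.

6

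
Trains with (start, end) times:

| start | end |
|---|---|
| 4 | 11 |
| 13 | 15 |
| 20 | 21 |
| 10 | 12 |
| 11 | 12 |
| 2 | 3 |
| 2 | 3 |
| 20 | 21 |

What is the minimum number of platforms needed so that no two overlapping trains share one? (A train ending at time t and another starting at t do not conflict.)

Count concurrent intervals with a sweep; the peak is the room count.
Events (time:±→running): 2:+→1 2:+→2 … peak 2.

2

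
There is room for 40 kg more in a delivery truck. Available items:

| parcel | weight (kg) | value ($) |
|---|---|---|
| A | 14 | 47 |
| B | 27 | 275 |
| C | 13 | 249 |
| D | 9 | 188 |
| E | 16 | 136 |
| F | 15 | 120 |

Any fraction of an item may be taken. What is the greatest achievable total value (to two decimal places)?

620.33

Sort by value per unit weight and fill in that order.
Order: D (188/9=20.89) > C (249/13=19.15) > B (275/27=10.19) > E (136/16=8.50) > F (120/15=8.00) > A (47/14=3.36)
Fill: take D (9 @ 188) → take C (13 @ 249) → take 18/27 of B → 183.33; 40/40 used.
Total value = 620.33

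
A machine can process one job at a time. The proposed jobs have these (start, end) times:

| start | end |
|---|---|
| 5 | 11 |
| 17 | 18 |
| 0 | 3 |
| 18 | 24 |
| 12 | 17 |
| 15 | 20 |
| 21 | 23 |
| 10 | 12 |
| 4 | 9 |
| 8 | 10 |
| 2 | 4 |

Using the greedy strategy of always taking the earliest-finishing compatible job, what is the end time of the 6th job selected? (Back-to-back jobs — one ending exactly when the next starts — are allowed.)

Order by finish time; keep every interval that doesn't clash with the previous kept one.
Sorted by end: (0,3)  (2,4)  (4,9)  (8,10)  (5,11)  (10,12)  (12,17)  (17,18)  (15,20)  (21,23)  (18,24)
take (0,3); take (4,9); skip (8,10); take (10,12); take (12,17); take (17,18); take (21,23); skip (18,24).
Selected: (0,3) (4,9) (10,12) (12,17) (17,18) (21,23)

23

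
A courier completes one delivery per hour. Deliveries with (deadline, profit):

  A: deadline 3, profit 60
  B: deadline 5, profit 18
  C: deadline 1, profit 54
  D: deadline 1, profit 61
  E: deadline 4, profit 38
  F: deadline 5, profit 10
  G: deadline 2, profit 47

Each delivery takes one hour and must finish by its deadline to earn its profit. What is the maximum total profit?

Sort by profit descending; place each in the latest free slot ≤ its deadline.
Profit order: D=61 A=60 C=54 G=47 E=38 B=18 F=10
Assign: D→slot 1, A→slot 3, C skipped, G→slot 2, E→slot 4, B→slot 5, F skipped.
Slots: [1:D] [2:G] [3:A] [4:E] [5:B]
Profit = 61 + 47 + 60 + 38 + 18 = 224

224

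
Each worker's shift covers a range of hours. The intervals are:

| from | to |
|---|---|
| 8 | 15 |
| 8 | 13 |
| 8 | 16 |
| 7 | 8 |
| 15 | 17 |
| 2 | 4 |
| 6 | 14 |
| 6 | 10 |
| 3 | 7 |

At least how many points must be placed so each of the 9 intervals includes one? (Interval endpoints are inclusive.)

Sort by right endpoint; whenever an interval is uncovered, place a point at its right end.
By right end: [2,4]  [3,7]  [7,8]  [6,10]  [8,13]  [6,14]  [8,15]  [8,16]  [15,17]
[2,4] uncovered → point at 4; [7,8] uncovered → point at 8; [15,17] uncovered → point at 17.
Points: 4, 8, 17 (3 total).

3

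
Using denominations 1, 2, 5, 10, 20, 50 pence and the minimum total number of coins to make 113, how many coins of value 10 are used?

113 = 2×50 + 1×10 + 1×2 + 1×1
Count of 10: 1

1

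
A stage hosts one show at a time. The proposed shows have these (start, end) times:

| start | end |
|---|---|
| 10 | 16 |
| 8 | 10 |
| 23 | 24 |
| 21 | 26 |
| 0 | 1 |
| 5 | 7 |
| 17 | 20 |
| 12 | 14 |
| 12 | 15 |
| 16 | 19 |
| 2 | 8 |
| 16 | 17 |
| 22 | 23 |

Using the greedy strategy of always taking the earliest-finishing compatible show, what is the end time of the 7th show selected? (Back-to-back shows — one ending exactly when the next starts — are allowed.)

23

Greedy by earliest finish: after sorting by end time, pick each interval compatible with the last pick.
By end time: (0,1), (5,7), (2,8), (8,10), (12,14), (12,15), (10,16), (16,17), (16,19), (17,20), (22,23), (23,24), (21,26).
Pick (0,1); next start ≥ 1 → (5,7); next start ≥ 7 → (8,10); next start ≥ 10 → (12,14); next start ≥ 14 → (16,17); next start ≥ 17 → (17,20); next start ≥ 20 → (22,23); next start ≥ 23 → (23,24).
Selected: (0,1) (5,7) (8,10) (12,14) (16,17) (17,20) (22,23) (23,24)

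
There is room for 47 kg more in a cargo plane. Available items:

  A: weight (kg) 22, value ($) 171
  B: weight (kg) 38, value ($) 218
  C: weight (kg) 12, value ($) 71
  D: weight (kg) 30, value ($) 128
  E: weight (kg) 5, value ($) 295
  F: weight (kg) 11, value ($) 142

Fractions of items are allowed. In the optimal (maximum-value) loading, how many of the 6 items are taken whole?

Ratios (sorted): E 59.00, F 12.91, A 7.77, C 5.92, B 5.74, D 4.27
take E (5 @ 295); take F (11 @ 142); take A (22 @ 171); take 9/12 of C → 53.25. Capacity used 47/47.
3 item(s) taken whole; one partial (take 9/12 of C).

3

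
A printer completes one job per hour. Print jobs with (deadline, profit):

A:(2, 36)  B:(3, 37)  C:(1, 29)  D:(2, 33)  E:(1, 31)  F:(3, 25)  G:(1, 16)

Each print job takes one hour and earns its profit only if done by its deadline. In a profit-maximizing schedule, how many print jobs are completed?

3

Sort by profit descending; place each in the latest free slot ≤ its deadline.
By profit: B(d3,37), A(d2,36), D(d2,33), E(d1,31), C(d1,29), F(d3,25), G(d1,16)
B→slot 3; A→slot 2; D→slot 1; E skipped; C skipped; F skipped; G skipped.
3 of 7 scheduled.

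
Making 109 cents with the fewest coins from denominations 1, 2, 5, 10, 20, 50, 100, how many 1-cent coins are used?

Use the largest denomination that fits, subtract, and repeat.
109 − 1×100→9 − 1×5→4 − 2×2→0
Count of 1: 0

0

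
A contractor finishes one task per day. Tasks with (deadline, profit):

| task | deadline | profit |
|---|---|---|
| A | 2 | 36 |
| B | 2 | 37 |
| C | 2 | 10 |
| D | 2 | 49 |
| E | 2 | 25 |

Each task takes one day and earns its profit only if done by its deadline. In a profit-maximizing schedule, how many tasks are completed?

Take jobs in profit order; each goes to the latest open slot no later than its deadline.
By profit: D(d2,49), B(d2,37), A(d2,36), E(d2,25), C(d2,10)
D→slot 2; B→slot 1; A skipped; E skipped; C skipped.
2 of 5 scheduled.

2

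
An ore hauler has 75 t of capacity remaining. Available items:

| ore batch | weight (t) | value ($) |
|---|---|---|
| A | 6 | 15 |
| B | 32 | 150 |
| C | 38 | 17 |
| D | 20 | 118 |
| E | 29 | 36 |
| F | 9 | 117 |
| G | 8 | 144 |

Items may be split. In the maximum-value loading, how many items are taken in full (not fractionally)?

5

Order: G (144/8=18.00) > F (117/9=13.00) > D (118/20=5.90) > B (150/32=4.69) > A (15/6=2.50) > E (36/29=1.24) > C (17/38=0.45)
Fill: take G (8 @ 144) → take F (9 @ 117) → take D (20 @ 118) → take B (32 @ 150) → take A (6 @ 15); 75/75 used.
5 item(s) taken whole.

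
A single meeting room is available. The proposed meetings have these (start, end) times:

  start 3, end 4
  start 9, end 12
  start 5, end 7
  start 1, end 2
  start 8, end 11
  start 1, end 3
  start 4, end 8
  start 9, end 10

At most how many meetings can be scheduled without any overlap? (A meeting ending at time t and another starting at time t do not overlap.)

Order by finish time; keep every interval that doesn't clash with the previous kept one.
Sorted by end: (1,2)  (1,3)  (3,4)  (5,7)  (4,8)  (9,10)  (8,11)  (9,12)
take (1,2); skip (1,3); take (3,4); take (5,7); take (9,10).
Selected 4 meetings.

4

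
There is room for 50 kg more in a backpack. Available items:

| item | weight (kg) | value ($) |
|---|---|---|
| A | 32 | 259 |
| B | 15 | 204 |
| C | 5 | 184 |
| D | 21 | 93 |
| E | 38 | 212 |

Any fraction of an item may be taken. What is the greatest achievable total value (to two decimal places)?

630.81

Ratios (sorted): C 36.80, B 13.60, A 8.09, E 5.58, D 4.43
take C (5 @ 184); take B (15 @ 204); take 30/32 of A → 242.81. Capacity used 50/50.
Total value = 630.81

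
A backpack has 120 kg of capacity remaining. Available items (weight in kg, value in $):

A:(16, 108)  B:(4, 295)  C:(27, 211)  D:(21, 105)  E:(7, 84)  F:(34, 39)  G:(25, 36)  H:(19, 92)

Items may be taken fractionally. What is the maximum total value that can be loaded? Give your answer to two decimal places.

932.15

Order: B (295/4=73.75) > E (84/7=12.00) > C (211/27=7.81) > A (108/16=6.75) > D (105/21=5.00) > H (92/19=4.84) > G (36/25=1.44) > F (39/34=1.15)
Fill: take B (4 @ 295) → take E (7 @ 84) → take C (27 @ 211) → take A (16 @ 108) → take D (21 @ 105) → take H (19 @ 92) → take G (25 @ 36) → take 1/34 of F → 1.15; 120/120 used.
Total value = 932.15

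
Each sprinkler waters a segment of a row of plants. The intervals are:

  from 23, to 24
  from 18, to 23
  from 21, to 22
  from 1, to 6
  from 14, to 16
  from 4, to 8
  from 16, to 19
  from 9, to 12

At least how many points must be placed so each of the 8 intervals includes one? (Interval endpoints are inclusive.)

5

Sort by right endpoint; whenever an interval is uncovered, place a point at its right end.
By right end: [1,6]  [4,8]  [9,12]  [14,16]  [16,19]  [21,22]  [18,23]  [23,24]
[1,6] uncovered → point at 6; [9,12] uncovered → point at 12; [14,16] uncovered → point at 16; [21,22] uncovered → point at 22; [23,24] uncovered → point at 24.
Points: 6, 12, 16, 22, 24 (5 total).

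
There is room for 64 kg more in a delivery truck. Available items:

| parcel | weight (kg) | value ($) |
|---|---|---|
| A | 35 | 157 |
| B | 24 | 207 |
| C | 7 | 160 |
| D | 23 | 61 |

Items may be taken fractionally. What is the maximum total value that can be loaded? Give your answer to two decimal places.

515.03

Sort by value per unit weight and fill in that order.
Order: C (160/7=22.86) > B (207/24=8.62) > A (157/35=4.49) > D (61/23=2.65)
Fill: take C (7 @ 160) → take B (24 @ 207) → take 33/35 of A → 148.03; 64/64 used.
Total value = 515.03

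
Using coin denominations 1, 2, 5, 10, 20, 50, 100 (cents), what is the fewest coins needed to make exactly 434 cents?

8

434 = 4×100 + 1×20 + 1×10 + 2×2
Total coins = 4 + 1 + 1 + 2 = 8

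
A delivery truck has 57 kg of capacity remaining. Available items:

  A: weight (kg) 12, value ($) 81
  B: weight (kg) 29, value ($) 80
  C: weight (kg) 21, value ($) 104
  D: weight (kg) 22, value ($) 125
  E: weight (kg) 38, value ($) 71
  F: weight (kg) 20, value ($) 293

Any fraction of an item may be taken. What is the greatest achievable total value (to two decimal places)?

513.86

Ratios (sorted): F 14.65, A 6.75, D 5.68, C 4.95, B 2.76, E 1.87
take F (20 @ 293); take A (12 @ 81); take D (22 @ 125); take 3/21 of C → 14.86. Capacity used 57/57.
Total value = 513.86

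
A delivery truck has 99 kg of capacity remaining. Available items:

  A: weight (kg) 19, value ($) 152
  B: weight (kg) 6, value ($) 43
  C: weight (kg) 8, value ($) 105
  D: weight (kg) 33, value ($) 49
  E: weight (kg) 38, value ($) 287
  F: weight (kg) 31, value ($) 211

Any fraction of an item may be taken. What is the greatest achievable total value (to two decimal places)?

Greedy by value/weight ratio, highest first.
Order: C (105/8=13.12) > A (152/19=8.00) > E (287/38=7.55) > B (43/6=7.17) > F (211/31=6.81) > D (49/33=1.48)
Fill: take C (8 @ 105) → take A (19 @ 152) → take E (38 @ 287) → take B (6 @ 43) → take 28/31 of F → 190.58; 99/99 used.
Total value = 777.58

777.58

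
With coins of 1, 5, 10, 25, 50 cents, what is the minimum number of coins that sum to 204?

204 = 4×50 + 4×1
Total coins = 4 + 4 = 8

8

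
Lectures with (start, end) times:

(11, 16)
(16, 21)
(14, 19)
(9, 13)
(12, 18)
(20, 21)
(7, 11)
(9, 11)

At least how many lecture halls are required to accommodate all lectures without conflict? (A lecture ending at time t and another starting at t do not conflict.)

The answer is the maximum number of intervals overlapping at any instant.
Events (time:±→running): 7:+→1 9:+→2 9:+→3 … peak 3.

3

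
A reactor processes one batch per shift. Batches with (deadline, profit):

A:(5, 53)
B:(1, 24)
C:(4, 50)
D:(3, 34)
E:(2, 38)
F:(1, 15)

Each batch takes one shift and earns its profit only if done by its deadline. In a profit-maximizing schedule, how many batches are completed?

5

Profit order: A=53 C=50 E=38 D=34 B=24 F=15
Assign: A→slot 5, C→slot 4, E→slot 2, D→slot 3, B→slot 1, F skipped.
Slots: [1:B] [2:E] [3:D] [4:C] [5:A]
5 of 6 scheduled.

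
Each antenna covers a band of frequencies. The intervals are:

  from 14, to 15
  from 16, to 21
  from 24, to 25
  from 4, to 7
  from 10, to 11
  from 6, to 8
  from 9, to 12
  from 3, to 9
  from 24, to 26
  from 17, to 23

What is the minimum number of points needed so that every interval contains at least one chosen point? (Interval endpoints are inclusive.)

5

Sorted: [4,7] [6,8] [3,9] [10,11] [9,12] [14,15] [16,21] [17,23] [24,25] [24,26]
{[4,7],[6,8],[3,9]} hit by 7; {[10,11],[9,12]} hit by 11; {[14,15]} hit by 15; {[16,21],[17,23]} hit by 21; {[24,25],[24,26]} hit by 25.
Points: 7, 11, 15, 21, 25 (5 total).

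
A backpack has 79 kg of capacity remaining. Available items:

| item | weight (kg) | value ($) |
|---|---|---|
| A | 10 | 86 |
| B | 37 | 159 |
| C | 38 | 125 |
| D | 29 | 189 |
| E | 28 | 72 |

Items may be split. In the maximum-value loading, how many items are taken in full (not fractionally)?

3

Order: A (86/10=8.60) > D (189/29=6.52) > B (159/37=4.30) > C (125/38=3.29) > E (72/28=2.57)
Fill: take A (10 @ 86) → take D (29 @ 189) → take B (37 @ 159) → take 3/38 of C → 9.87; 79/79 used.
3 item(s) taken whole; one partial (take 3/38 of C).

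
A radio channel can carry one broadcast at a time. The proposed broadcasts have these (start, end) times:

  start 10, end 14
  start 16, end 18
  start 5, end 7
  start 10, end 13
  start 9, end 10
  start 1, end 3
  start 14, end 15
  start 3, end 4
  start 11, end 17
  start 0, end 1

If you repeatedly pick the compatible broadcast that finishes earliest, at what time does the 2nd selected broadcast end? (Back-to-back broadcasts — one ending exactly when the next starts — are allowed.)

Sorted by end: (0,1)  (1,3)  (3,4)  (5,7)  (9,10)  (10,13)  (10,14)  (14,15)  (11,17)  (16,18)
take (0,1); take (1,3); take (3,4); take (5,7); take (9,10); take (10,13); take (14,15); take (16,18).
Selected: (0,1) (1,3) (3,4) (5,7) (9,10) (10,13) (14,15) (16,18)

3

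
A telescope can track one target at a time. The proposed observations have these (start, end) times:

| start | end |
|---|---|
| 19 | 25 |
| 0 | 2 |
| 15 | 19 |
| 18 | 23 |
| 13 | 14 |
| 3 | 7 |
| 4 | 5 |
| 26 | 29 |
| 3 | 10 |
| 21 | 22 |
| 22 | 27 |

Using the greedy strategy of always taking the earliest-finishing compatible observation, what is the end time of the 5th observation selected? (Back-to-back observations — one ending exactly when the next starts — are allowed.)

22

Sort by end time and greedily take each interval whose start is ≥ the last chosen end.
By end time: (0,2), (4,5), (3,7), (3,10), (13,14), (15,19), (21,22), (18,23), (19,25), (22,27), (26,29).
Pick (0,2); next start ≥ 2 → (4,5); next start ≥ 5 → (13,14); next start ≥ 14 → (15,19); next start ≥ 19 → (21,22); next start ≥ 22 → (22,27).
Selected: (0,2) (4,5) (13,14) (15,19) (21,22) (22,27)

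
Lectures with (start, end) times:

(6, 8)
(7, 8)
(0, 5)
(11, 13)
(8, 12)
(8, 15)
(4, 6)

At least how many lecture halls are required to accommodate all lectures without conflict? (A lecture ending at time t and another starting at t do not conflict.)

Count concurrent intervals with a sweep; the peak is the room count.
starts: [0, 4, 6, 7, 8, 8, 11]
ends:   [5, 6, 8, 8, 12, 13, 15]
s0→1 s4→2 e5→1 e6→0 s6→1 s7→2 e8→1 e8→0 s8→1 s8→2 s11→3  — peak 3.

3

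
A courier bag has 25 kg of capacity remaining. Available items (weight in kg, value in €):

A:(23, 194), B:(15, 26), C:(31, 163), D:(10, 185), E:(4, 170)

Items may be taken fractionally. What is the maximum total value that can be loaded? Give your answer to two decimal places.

447.78

Sort by value per unit weight and fill in that order.
Ratios (sorted): E 42.50, D 18.50, A 8.43, C 5.26, B 1.73
take E (4 @ 170); take D (10 @ 185); take 11/23 of A → 92.78. Capacity used 25/25.
Total value = 447.78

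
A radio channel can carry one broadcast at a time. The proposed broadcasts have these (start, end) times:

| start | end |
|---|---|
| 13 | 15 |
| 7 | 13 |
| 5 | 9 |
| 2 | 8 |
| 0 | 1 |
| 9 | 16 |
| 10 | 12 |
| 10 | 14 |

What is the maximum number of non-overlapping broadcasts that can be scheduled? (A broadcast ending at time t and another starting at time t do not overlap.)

Sorted by end: (0,1)  (2,8)  (5,9)  (10,12)  (7,13)  (10,14)  (13,15)  (9,16)
take (0,1); take (2,8); skip (5,9); take (10,12); skip (10,14); take (13,15).
Selected 4 broadcasts.

4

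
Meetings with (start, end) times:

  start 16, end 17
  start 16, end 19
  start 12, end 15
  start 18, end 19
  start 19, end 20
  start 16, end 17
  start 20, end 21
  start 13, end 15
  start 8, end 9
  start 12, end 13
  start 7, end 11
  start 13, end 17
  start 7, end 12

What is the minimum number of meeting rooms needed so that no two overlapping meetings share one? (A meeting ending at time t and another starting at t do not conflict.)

4

Events (time:±→running): 7:+→1 7:+→2 8:+→3 9:-→2 11:-→1 12:-→0 12:+→1 12:+→2 13:-→1 13:+→2 13:+→3 15:-→2 15:-→1 16:+→2 16:+→3 16:+→4 … peak 4.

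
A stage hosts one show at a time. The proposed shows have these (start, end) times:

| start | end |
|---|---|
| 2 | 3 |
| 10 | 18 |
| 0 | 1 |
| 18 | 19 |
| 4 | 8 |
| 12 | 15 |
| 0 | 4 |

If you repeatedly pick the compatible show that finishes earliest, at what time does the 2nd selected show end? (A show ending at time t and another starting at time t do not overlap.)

3

Greedy by earliest finish: after sorting by end time, pick each interval compatible with the last pick.
By end time: (0,1), (2,3), (0,4), (4,8), (12,15), (10,18), (18,19).
Pick (0,1); next start ≥ 1 → (2,3); next start ≥ 3 → (4,8); next start ≥ 8 → (12,15); next start ≥ 15 → (18,19).
Selected: (0,1) (2,3) (4,8) (12,15) (18,19)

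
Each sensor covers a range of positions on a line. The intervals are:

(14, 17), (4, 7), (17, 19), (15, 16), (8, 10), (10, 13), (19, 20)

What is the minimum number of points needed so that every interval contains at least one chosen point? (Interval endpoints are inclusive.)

Process intervals by earliest right end; each time one isn't hit yet, stab at its right endpoint.
Sorted: [4,7] [8,10] [10,13] [15,16] [14,17] [17,19] [19,20]
{[4,7]} hit by 7; {[8,10],[10,13]} hit by 10; {[15,16],[14,17]} hit by 16; {[17,19],[19,20]} hit by 19.
Points: 7, 10, 16, 19 (4 total).

4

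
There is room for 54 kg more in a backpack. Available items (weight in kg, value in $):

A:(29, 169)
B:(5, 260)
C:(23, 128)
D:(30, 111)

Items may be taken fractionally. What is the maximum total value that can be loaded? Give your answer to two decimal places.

540.30

Greedy by value/weight ratio, highest first.
Ratios (sorted): B 52.00, A 5.83, C 5.57, D 3.70
take B (5 @ 260); take A (29 @ 169); take 20/23 of C → 111.30. Capacity used 54/54.
Total value = 540.30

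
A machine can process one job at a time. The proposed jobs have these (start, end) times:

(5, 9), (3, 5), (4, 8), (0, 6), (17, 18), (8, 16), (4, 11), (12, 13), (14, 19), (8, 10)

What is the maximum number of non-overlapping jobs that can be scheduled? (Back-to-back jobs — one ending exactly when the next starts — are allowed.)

By end time: (3,5), (0,6), (4,8), (5,9), (8,10), (4,11), (12,13), (8,16), (17,18), (14,19).
Pick (3,5); next start ≥ 5 → (5,9); next start ≥ 9 → (12,13); next start ≥ 13 → (17,18).
Selected 4 jobs.

4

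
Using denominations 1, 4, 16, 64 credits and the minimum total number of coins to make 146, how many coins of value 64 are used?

Use the largest denomination that fits, subtract, and repeat.
146 − 2×64→18 − 1×16→2 − 2×1→0
Count of 64: 2

2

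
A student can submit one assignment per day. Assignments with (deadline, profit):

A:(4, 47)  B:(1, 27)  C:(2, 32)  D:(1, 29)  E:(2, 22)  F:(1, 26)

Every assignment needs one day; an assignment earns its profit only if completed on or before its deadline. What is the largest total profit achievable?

Sort by profit descending; place each in the latest free slot ≤ its deadline.
By profit: A(d4,47), C(d2,32), D(d1,29), B(d1,27), F(d1,26), E(d2,22)
A→slot 4; C→slot 2; D→slot 1; B skipped; F skipped; E skipped.
Profit = 29 + 32 + 47 = 108

108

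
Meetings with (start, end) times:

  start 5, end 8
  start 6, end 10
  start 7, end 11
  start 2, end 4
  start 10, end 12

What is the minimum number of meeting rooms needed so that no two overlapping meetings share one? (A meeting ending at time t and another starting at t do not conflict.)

3

Events (time:±→running): 2:+→1 4:-→0 5:+→1 6:+→2 7:+→3 … peak 3.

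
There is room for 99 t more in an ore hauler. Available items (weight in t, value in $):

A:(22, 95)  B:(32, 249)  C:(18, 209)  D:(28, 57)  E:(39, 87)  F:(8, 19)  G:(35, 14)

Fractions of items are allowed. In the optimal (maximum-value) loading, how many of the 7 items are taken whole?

Greedy by value/weight ratio, highest first.
Ratios (sorted): C 11.61, B 7.78, A 4.32, F 2.38, E 2.23, D 2.04, G 0.40
take C (18 @ 209); take B (32 @ 249); take A (22 @ 95); take F (8 @ 19); take 19/39 of E → 42.38. Capacity used 99/99.
4 item(s) taken whole; one partial (take 19/39 of E).

4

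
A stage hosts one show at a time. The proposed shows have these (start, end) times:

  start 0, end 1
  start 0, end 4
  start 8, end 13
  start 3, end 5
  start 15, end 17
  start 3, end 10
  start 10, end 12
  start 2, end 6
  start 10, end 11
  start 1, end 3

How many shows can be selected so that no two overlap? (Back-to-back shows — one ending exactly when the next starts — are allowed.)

5

Sort by end time and greedily take each interval whose start is ≥ the last chosen end.
By end time: (0,1), (1,3), (0,4), (3,5), (2,6), (3,10), (10,11), (10,12), (8,13), (15,17).
Pick (0,1); next start ≥ 1 → (1,3); next start ≥ 3 → (3,5); next start ≥ 5 → (10,11); next start ≥ 11 → (15,17).
Selected 5 shows.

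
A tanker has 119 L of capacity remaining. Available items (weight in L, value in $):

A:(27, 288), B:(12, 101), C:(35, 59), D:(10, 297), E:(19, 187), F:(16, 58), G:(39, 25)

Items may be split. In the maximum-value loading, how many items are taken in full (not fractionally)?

Ratios (sorted): D 29.70, A 10.67, E 9.84, B 8.42, F 3.62, C 1.69, G 0.64
take D (10 @ 297); take A (27 @ 288); take E (19 @ 187); take B (12 @ 101); take F (16 @ 58); take C (35 @ 59). Capacity used 119/119.
6 item(s) taken whole.

6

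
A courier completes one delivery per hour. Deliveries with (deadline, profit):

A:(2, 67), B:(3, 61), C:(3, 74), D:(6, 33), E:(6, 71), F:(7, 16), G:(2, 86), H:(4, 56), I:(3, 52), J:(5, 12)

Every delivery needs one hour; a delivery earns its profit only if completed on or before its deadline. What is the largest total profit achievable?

By profit: G(d2,86), C(d3,74), E(d6,71), A(d2,67), B(d3,61), H(d4,56), I(d3,52), D(d6,33), F(d7,16), J(d5,12)
G→slot 2; C→slot 3; E→slot 6; A→slot 1; B skipped; H→slot 4; I skipped; D→slot 5; F→slot 7; J skipped.
Profit = 67 + 86 + 74 + 56 + 33 + 71 + 16 = 403

403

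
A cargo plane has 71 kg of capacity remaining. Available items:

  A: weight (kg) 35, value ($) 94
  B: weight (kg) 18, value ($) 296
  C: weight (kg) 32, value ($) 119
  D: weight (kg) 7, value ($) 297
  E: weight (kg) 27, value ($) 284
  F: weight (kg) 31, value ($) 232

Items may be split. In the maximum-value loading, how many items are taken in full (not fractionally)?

Sort by value per unit weight and fill in that order.
Ratios (sorted): D 42.43, B 16.44, E 10.52, F 7.48, C 3.72, A 2.69
take D (7 @ 297); take B (18 @ 296); take E (27 @ 284); take 19/31 of F → 142.19. Capacity used 71/71.
3 item(s) taken whole; one partial (take 19/31 of F).

3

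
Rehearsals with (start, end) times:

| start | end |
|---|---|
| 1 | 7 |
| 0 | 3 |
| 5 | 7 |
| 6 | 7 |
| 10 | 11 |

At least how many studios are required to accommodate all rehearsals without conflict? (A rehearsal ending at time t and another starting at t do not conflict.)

The answer is the maximum number of intervals overlapping at any instant.
Events (time:±→running): 0:+→1 1:+→2 3:-→1 5:+→2 6:+→3 … peak 3.

3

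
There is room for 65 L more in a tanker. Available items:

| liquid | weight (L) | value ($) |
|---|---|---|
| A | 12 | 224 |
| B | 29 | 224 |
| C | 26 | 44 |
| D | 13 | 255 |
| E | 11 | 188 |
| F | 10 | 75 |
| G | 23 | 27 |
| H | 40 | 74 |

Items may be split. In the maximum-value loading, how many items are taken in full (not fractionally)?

4

Ratios (sorted): D 19.62, A 18.67, E 17.09, B 7.72, F 7.50, H 1.85, C 1.69, G 1.17
take D (13 @ 255); take A (12 @ 224); take E (11 @ 188); take B (29 @ 224). Capacity used 65/65.
4 item(s) taken whole.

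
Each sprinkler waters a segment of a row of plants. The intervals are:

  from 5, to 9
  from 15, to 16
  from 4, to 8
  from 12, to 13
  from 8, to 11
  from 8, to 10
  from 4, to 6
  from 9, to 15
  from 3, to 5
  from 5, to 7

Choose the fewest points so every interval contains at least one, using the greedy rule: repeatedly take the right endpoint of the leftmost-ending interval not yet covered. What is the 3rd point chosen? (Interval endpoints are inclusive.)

13

By right end: [3,5]  [4,6]  [5,7]  [4,8]  [5,9]  [8,10]  [8,11]  [12,13]  [9,15]  [15,16]
[3,5] uncovered → point at 5; [8,10] uncovered → point at 10; [12,13] uncovered → point at 13; [15,16] uncovered → point at 16.
Points: 5, 10, 13, 16 (4 total).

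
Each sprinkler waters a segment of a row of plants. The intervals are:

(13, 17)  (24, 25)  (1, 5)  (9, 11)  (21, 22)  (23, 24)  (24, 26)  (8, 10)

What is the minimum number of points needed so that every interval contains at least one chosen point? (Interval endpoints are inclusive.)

5

Process intervals by earliest right end; each time one isn't hit yet, stab at its right endpoint.
Sorted: [1,5] [8,10] [9,11] [13,17] [21,22] [23,24] [24,25] [24,26]
{[1,5]} hit by 5; {[8,10],[9,11]} hit by 10; {[13,17]} hit by 17; {[21,22]} hit by 22; {[23,24],[24,25],[24,26]} hit by 24.
Points: 5, 10, 17, 22, 24 (5 total).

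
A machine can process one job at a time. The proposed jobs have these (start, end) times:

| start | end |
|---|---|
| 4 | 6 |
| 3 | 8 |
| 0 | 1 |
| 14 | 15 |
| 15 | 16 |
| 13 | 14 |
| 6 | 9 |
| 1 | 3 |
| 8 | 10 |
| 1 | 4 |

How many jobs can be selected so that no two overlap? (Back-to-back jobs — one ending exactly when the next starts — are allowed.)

Sort by end time and greedily take each interval whose start is ≥ the last chosen end.
Sorted by end: (0,1)  (1,3)  (1,4)  (4,6)  (3,8)  (6,9)  (8,10)  (13,14)  (14,15)  (15,16)
take (0,1); take (1,3); take (4,6); take (6,9); take (13,14); take (14,15); take (15,16).
Selected 7 jobs.

7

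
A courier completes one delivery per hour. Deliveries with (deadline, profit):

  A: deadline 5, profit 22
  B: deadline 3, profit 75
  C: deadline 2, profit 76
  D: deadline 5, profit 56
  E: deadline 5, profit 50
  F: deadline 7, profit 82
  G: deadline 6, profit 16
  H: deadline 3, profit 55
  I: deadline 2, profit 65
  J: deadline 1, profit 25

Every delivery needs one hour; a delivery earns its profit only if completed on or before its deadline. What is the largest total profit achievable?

420

Sort by profit descending; place each in the latest free slot ≤ its deadline.
By profit: F(d7,82), C(d2,76), B(d3,75), I(d2,65), D(d5,56), H(d3,55), E(d5,50), J(d1,25), A(d5,22), G(d6,16)
F→slot 7; C→slot 2; B→slot 3; I→slot 1; D→slot 5; H skipped; E→slot 4; J skipped; A skipped; G→slot 6.
Profit = 65 + 76 + 75 + 50 + 56 + 16 + 82 = 420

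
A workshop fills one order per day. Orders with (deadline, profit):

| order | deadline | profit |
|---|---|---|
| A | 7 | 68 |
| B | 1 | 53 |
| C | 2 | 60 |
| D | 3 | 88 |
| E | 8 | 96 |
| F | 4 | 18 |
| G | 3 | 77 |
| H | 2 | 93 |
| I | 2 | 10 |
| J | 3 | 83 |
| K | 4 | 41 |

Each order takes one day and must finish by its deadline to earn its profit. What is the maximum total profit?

Sort by profit descending; place each in the latest free slot ≤ its deadline.
By profit: E(d8,96), H(d2,93), D(d3,88), J(d3,83), G(d3,77), A(d7,68), C(d2,60), B(d1,53), K(d4,41), F(d4,18), I(d2,10)
E→slot 8; H→slot 2; D→slot 3; J→slot 1; G skipped; A→slot 7; C skipped; B skipped; K→slot 4; F skipped; I skipped.
Profit = 83 + 93 + 88 + 41 + 68 + 96 = 469

469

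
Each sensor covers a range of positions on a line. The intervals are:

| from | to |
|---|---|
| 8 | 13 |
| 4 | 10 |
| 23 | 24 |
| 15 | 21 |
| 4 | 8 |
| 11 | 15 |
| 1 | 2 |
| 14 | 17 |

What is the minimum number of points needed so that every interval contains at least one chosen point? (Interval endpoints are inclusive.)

4

By right end: [1,2]  [4,8]  [4,10]  [8,13]  [11,15]  [14,17]  [15,21]  [23,24]
[1,2] uncovered → point at 2; [4,8] uncovered → point at 8; [11,15] uncovered → point at 15; [23,24] uncovered → point at 24.
Points: 2, 8, 15, 24 (4 total).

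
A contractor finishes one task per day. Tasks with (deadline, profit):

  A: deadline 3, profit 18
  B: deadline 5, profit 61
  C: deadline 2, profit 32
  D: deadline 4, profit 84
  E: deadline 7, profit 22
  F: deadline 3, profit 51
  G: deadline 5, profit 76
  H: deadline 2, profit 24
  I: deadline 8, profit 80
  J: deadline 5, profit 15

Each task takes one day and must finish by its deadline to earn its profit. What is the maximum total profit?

406

Take jobs in profit order; each goes to the latest open slot no later than its deadline.
Profit order: D=84 I=80 G=76 B=61 F=51 C=32 H=24 E=22 A=18 J=15
Assign: D→slot 4, I→slot 8, G→slot 5, B→slot 3, F→slot 2, C→slot 1, H skipped, E→slot 7, A skipped, J skipped.
Slots: [1:C] [2:F] [3:B] [4:D] [5:G] [7:E] [8:I]
Profit = 32 + 51 + 61 + 84 + 76 + 22 + 80 = 406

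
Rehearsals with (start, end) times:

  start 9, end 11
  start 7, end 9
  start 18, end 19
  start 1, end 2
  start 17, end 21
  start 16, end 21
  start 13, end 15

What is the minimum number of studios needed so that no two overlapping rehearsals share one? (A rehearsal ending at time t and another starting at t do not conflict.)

3

Count concurrent intervals with a sweep; the peak is the room count.
starts: [1, 7, 9, 13, 16, 17, 18]
ends:   [2, 9, 11, 15, 19, 21, 21]
s1→1 e2→0 s7→1 e9→0 s9→1 e11→0 s13→1 e15→0 s16→1 s17→2 s18→3  — peak 3.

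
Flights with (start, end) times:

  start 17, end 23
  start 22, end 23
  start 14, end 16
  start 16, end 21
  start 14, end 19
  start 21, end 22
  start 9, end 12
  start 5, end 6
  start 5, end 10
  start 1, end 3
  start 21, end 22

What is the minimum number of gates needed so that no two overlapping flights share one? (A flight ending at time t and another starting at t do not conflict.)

3

starts: [1, 5, 5, 9, 14, 14, 16, 17, 21, 21, 22]
ends:   [3, 6, 10, 12, 16, 19, 21, 22, 22, 23, 23]
s1→1 e3→0 s5→1 s5→2 e6→1 s9→2 e10→1 e12→0 s14→1 s14→2 e16→1 s16→2 s17→3  — peak 3.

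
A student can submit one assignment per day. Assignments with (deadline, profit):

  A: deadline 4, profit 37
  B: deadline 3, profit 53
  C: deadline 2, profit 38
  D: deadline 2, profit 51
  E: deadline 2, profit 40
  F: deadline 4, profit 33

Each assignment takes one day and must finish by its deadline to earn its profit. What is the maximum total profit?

By profit: B(d3,53), D(d2,51), E(d2,40), C(d2,38), A(d4,37), F(d4,33)
B→slot 3; D→slot 2; E→slot 1; C skipped; A→slot 4; F skipped.
Profit = 40 + 51 + 53 + 37 = 181

181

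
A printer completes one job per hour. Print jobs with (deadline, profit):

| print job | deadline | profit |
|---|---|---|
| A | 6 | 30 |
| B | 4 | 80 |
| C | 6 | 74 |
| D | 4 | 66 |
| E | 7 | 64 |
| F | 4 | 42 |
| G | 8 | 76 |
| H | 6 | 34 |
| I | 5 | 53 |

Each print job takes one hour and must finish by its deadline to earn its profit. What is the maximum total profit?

489

Profit order: B=80 G=76 C=74 D=66 E=64 I=53 F=42 H=34 A=30
Assign: B→slot 4, G→slot 8, C→slot 6, D→slot 3, E→slot 7, I→slot 5, F→slot 2, H→slot 1, A skipped.
Slots: [1:H] [2:F] [3:D] [4:B] [5:I] [6:C] [7:E] [8:G]
Profit = 34 + 42 + 66 + 80 + 53 + 74 + 64 + 76 = 489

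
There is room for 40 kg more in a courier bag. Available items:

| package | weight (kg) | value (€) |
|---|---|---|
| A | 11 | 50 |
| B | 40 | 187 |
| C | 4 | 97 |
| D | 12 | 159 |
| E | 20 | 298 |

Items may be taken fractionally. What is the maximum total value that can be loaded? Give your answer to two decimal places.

572.70

Order: C (97/4=24.25) > E (298/20=14.90) > D (159/12=13.25) > B (187/40=4.67) > A (50/11=4.55)
Fill: take C (4 @ 97) → take E (20 @ 298) → take D (12 @ 159) → take 4/40 of B → 18.70; 40/40 used.
Total value = 572.70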